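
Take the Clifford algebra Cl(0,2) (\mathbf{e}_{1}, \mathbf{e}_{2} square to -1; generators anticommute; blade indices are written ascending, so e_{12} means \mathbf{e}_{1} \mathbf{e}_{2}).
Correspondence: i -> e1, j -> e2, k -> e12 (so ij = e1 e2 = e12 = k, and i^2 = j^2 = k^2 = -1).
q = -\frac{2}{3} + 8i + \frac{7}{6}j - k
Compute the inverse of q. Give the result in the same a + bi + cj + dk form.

In blades: q = -\frac{2}{3} + 8 e_{1} + \frac{7}{6} e_{2} - e_{12}.
With qbar = -\frac{2}{3} - 8 e_{1} - \frac{7}{6} e_{2} + e_{12} (scalar fixed, mapped units negated), q qbar = \frac{2405}{36} (the sum of squared coefficients), so q^-1 = qbar / (\frac{2405}{36}) = -\frac{24}{2405} - \frac{288}{2405} e_{1} - \frac{42}{2405} e_{2} + \frac{36}{2405} e_{12}; translating back:
Answer: -\frac{24}{2405} - \frac{288}{2405}i - \frac{42}{2405}j + \frac{36}{2405}k


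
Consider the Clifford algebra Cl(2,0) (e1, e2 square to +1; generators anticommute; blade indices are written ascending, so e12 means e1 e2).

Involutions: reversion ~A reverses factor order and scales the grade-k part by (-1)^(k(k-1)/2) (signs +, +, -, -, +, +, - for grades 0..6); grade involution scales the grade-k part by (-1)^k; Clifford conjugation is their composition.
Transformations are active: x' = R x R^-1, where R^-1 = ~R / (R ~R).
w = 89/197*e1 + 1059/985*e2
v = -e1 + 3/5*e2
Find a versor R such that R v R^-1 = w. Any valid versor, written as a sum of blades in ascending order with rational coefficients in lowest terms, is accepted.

Reasoning: v^2 = w^2 = 34/25 since conjugation preserves the quadratic form; R = v + w = -108/197*e1 + 330/197*e2 is then valid when invertible, keeping its own part and reversing (v - w)/2.
Answer: -108/197*e1 + 330/197*e2


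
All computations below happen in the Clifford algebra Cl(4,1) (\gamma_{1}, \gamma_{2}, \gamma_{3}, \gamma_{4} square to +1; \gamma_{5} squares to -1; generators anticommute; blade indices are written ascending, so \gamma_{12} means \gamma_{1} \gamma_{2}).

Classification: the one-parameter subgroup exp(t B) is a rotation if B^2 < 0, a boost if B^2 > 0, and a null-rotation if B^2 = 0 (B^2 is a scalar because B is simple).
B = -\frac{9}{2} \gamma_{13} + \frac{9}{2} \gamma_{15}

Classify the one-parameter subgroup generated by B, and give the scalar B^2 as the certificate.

B^2 term by term: the squares give (-\frac{9}{2})^2*(\gamma_{13})^2 + (\frac{9}{2})^2*(\gamma_{15})^2 = \frac{81}{4}*(-1) + \frac{81}{4}*(+1) = 0 (each basis 2-blade squares to minus the product of its generators' squares); cross terms between blades sharing an index anticommute and cancel. So B^2 = 0.
Answer: null-rotation, certificate B^2 = 0. No conjugation can change B^2 = 0; the sign gives the class.


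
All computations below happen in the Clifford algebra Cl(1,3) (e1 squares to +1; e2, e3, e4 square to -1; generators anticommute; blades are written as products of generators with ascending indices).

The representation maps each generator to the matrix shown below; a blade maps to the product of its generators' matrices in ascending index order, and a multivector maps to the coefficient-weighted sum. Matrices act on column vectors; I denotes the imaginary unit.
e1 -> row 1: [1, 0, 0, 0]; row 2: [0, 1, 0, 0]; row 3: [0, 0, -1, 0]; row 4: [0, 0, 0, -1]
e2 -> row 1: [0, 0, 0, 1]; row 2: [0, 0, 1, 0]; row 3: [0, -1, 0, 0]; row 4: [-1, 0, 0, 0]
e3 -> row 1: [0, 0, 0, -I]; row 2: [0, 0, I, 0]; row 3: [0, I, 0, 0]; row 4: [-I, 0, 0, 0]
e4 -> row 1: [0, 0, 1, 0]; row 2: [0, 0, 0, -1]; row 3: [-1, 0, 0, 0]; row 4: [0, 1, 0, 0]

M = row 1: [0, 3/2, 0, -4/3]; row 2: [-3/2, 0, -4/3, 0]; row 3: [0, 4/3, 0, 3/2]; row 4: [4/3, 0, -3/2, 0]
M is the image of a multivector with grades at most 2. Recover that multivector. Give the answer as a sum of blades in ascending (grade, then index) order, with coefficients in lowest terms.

Method: the blade images are trace-orthogonal — tr(rho(e_A) rho(e_B)^-1) = 4 if A = B and 0 otherwise — and rho(e_A)^-1 = (e_A)^2 * rho(e_A) with (e_A)^2 = +1 or -1, so the coefficient of e_A in the preimage is (e_A)^2 * tr(M rho(e_A))/4.
Nonzero projections over blades of grade <= 2: e2: (e2)^2 = -1, tr(M rho(e2)) = 16/3, coefficient -4/3; e2 e4: (e2 e4)^2 = -1, tr(M rho(e2 e4)) = -6, coefficient 3/2. Every other blade of grade <= 2 projects to 0.
Answer: -4/3*e2 + 3/2*e2 e4


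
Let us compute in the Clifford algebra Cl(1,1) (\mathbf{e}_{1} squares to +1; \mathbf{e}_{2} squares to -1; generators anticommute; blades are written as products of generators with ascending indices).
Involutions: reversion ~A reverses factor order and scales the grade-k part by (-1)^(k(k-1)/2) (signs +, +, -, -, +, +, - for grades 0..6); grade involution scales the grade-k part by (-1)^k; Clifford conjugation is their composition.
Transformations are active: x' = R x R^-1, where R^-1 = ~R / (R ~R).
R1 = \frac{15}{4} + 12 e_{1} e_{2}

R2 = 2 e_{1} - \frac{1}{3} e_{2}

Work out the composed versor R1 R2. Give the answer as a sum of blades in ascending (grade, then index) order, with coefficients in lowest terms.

Distribute over the terms of R1 (each basis-blade product reordered to ascending indices, repeated generators contracted through their squares):
(\frac{15}{4}) R2 = \frac{15}{2} e_{1} - \frac{5}{4} e_{2}
(12 e_{1} e_{2}) R2 = 4 e_{1} - 24 e_{2}
Summing the partial products and collecting blades:
Answer: \frac{23}{2} e_{1} - \frac{101}{4} e_{2}


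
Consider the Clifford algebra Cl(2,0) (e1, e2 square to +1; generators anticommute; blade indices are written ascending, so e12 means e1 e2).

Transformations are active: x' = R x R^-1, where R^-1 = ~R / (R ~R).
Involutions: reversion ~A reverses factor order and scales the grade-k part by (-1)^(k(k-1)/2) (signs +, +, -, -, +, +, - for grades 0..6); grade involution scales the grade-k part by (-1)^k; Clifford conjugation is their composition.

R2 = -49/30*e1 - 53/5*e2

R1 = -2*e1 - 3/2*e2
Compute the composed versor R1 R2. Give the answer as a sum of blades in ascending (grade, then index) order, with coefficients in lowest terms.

Distribute over the terms of R1 (each basis-blade product reordered to ascending indices, repeated generators contracted through their squares):
(-2*e1) R2 = 49/15 + 106/5*e12
(-3/2*e2) R2 = 159/10 - 49/20*e12
Summing the partial products and collecting blades:
Answer: 115/6 + 75/4*e12


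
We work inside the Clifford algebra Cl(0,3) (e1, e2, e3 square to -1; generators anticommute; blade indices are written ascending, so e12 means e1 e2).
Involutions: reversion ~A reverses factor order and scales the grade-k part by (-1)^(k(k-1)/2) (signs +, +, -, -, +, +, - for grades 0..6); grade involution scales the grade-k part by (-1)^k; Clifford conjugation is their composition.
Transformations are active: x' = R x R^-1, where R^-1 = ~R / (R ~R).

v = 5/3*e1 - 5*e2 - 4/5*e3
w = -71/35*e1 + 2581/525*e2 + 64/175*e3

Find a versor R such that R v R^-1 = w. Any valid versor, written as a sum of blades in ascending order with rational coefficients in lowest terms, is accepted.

Sketch: the shared square -6394/225 makes R = v + w = -38/105*e1 - 44/525*e2 - 76/175*e3 the natural versor; its sandwich fixes that direction, negates (v - w)/2, and sends v to w.
Answer: -38/105*e1 - 44/525*e2 - 76/175*e3


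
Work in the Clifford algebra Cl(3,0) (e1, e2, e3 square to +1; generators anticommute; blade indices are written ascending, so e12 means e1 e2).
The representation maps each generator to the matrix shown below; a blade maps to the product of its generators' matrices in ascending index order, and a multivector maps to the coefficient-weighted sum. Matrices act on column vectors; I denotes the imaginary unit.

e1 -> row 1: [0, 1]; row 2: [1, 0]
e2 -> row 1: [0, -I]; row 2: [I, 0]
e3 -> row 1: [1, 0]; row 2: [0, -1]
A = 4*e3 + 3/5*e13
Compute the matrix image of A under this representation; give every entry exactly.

Bivector images (products of the table entries): rho(e13) = rho(e1)rho(e3) = row 1: [0, -1]; row 2: [1, 0].
M = (4)*rho(e3) + (3/5)*rho(e13), summed entrywise:
Answer: row 1: [4, -3/5]; row 2: [3/5, -4]


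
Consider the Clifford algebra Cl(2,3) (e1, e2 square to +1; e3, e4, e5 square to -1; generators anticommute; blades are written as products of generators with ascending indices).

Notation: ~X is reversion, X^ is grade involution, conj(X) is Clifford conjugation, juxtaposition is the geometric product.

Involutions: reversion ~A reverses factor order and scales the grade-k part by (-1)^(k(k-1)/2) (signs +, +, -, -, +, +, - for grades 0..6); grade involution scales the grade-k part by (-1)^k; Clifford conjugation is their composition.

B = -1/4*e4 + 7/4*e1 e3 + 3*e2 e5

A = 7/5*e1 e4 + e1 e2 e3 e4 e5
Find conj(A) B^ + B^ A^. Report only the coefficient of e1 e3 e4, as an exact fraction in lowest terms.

first term: 7/20*e1 - 49/20*e3 e4 - 3*e1 e3 e4 + 7/4*e2 e4 e5 - 1/4*e1 e2 e3 e5 + 21/5*e1 e2 e4 e5
second term: 7/20*e1 - 49/20*e3 e4 - 3*e1 e3 e4 + 7/4*e2 e4 e5 - 1/4*e1 e2 e3 e5 - 21/5*e1 e2 e4 e5
Answer: -6


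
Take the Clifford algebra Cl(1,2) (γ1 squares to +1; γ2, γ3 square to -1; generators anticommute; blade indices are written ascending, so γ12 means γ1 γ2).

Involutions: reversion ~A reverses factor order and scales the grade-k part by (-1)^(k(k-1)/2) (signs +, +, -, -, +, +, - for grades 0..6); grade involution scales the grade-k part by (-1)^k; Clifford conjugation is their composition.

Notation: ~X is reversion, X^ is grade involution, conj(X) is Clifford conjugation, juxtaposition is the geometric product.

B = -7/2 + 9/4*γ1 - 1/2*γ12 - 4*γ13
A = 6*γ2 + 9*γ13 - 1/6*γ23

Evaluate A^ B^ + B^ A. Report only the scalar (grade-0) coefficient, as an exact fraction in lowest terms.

first term: -36 + 3*γ1 + 21*γ2 + 81/4*γ3 - 85/6*γ12 - 377/12*γ13 - 47/12*γ23 - 189/8*γ123
second term: -36 + 3*γ1 - 21*γ2 - 81/4*γ3 - 77/6*γ12 - 379/12*γ13 + 61/12*γ23 + 195/8*γ123
Answer: -72


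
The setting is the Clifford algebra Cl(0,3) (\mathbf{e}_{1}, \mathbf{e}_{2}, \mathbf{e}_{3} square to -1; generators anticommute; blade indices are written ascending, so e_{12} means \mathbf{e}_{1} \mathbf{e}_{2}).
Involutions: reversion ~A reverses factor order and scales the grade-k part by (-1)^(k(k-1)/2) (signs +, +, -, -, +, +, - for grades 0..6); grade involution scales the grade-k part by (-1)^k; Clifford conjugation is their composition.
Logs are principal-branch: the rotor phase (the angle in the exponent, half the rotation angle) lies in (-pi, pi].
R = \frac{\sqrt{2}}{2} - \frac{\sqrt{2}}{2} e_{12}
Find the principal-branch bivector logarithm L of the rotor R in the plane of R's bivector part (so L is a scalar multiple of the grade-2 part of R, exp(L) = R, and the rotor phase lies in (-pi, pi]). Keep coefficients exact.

The scalar part of R is \frac{\sqrt{2}}{2}, which pins the rotor phase on the principal branch; dividing the bivector part by the sine of that phase recovers the unit plane, and L is the phase times that plane.
Concretely: cos(phase) = \frac{\sqrt{2}}{2} gives phase = ±\frac{\pi}{4}, and since phase/sin(phase) is even the sign is immaterial: L = (phase/sin(phase)) * <R>_2 = (\frac{\sqrt{2} \pi}{4}) * <R>_2.
Answer: - \frac{\pi}{4} e_{12}


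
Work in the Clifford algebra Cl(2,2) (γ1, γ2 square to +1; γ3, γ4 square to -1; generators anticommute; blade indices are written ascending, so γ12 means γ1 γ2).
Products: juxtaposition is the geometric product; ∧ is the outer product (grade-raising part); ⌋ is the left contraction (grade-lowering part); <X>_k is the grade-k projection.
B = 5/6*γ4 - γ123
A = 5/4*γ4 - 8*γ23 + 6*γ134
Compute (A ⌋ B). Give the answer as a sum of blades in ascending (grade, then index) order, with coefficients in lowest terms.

step 1: -25/24 + 8*γ1
Answer: -25/24 + 8*γ1


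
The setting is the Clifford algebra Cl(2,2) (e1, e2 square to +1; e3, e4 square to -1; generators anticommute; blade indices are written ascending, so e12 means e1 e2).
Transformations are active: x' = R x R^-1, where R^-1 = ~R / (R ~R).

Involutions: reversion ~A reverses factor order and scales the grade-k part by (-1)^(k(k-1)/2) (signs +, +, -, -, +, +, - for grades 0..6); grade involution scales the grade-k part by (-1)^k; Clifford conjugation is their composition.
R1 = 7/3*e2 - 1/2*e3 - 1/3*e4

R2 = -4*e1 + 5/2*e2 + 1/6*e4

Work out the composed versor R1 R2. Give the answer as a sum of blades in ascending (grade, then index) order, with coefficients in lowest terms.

Distribute over the terms of R1 (each basis-blade product reordered to ascending indices, repeated generators contracted through their squares):
(7/3*e2) R2 = 35/6 + 28/3*e12 + 7/18*e24
(-1/2*e3) R2 = -2*e13 + 5/4*e23 - 1/12*e34
(-1/3*e4) R2 = 1/18 - 4/3*e14 + 5/6*e24
Summing the partial products and collecting blades:
Answer: 53/9 + 28/3*e12 - 2*e13 - 4/3*e14 + 5/4*e23 + 11/9*e24 - 1/12*e34


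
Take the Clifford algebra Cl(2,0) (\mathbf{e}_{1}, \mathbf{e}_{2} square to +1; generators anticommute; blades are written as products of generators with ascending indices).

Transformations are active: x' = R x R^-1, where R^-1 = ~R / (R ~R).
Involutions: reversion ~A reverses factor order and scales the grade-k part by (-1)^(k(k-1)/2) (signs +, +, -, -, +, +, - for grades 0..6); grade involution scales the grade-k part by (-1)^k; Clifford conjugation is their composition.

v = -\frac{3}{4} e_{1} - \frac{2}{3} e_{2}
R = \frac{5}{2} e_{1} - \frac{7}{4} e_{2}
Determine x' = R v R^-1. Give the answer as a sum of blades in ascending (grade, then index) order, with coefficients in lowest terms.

~R = \frac{5}{2} e_{1} - \frac{7}{4} e_{2}, and R ~R = \frac{149}{16}, so R^-1 = ~R / (\frac{149}{16}).
R v = -\frac{17}{24} - \frac{143}{48} e_{1} e_{2}
Answer: \frac{661}{1788} e_{1} + \frac{139}{149} e_{2}


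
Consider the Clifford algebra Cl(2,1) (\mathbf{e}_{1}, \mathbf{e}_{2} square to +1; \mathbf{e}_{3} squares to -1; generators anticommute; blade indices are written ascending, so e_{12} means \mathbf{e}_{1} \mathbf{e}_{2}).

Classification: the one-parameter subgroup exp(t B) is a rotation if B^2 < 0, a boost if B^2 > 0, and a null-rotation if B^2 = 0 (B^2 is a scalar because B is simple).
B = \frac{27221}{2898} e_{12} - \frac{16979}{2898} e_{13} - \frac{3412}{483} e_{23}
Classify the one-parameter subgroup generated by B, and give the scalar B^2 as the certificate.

B^2 term by term: the squares give (\frac{27221}{2898})^2*(e_{12})^2 + (-\frac{16979}{2898})^2*(e_{13})^2 + (-\frac{3412}{483})^2*(e_{23})^2 = \frac{740982841}{8398404}*(-1) + \frac{288286441}{8398404}*(+1) + \frac{11641744}{233289}*(+1) = -4 (each basis 2-blade squares to minus the product of its generators' squares); cross terms between blades sharing an index anticommute and cancel. So B^2 = -4.
Answer: rotation, certificate B^2 = -4. The scalar -4 is the complete invariant here: its sign names the subgroup type.


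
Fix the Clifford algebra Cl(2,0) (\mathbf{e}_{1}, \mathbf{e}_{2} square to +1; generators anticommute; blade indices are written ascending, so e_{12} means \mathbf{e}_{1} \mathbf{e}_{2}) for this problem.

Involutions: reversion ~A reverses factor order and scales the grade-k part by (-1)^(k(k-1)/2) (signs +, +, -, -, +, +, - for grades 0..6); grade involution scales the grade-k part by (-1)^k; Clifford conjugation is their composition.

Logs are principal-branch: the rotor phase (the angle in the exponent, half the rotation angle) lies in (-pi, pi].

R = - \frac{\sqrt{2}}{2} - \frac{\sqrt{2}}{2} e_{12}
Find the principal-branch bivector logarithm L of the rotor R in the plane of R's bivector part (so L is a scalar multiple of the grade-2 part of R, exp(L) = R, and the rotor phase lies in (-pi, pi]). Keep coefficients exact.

The scalar part of R is - \frac{\sqrt{2}}{2}, and that scalar determines the rotor phase on the principal branch; recovering the unit plane as bivector-part over sine of the phase gives L = phase * plane.
Concretely: cos(phase) = - \frac{\sqrt{2}}{2} gives phase = ±\frac{3 \pi}{4}, and since phase/sin(phase) is even the sign is immaterial: L = (phase/sin(phase)) * <R>_2 = (\frac{3 \sqrt{2} \pi}{4}) * <R>_2.
Answer: - \frac{3 \pi}{4} e_{12}


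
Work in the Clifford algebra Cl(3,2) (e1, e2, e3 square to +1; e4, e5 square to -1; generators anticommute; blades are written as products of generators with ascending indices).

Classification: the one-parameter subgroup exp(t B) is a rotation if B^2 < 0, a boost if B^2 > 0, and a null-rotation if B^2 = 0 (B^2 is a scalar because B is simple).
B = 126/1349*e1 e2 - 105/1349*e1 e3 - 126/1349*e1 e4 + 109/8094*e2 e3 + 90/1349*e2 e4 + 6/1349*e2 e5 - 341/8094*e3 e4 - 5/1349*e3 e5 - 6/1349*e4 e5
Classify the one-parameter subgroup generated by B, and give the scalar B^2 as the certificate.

B^2 term by term: the squares give (126/1349)^2*(e1 e2)^2 + (-105/1349)^2*(e1 e3)^2 + (-126/1349)^2*(e1 e4)^2 + (109/8094)^2*(e2 e3)^2 + (90/1349)^2*(e2 e4)^2 + (6/1349)^2*(e2 e5)^2 + (-341/8094)^2*(e3 e4)^2 + (-5/1349)^2*(e3 e5)^2 + (-6/1349)^2*(e4 e5)^2 = 15876/1819801*(-1) + 11025/1819801*(-1) + 15876/1819801*(+1) + 11881/65512836*(-1) + 8100/1819801*(+1) + 36/1819801*(+1) + 116281/65512836*(+1) + 25/1819801*(+1) + 36/1819801*(-1) = 0 (each basis 2-blade squares to minus the product of its generators' squares); cross terms between blades sharing an index anticommute and cancel; the commuting (index-disjoint) pairs give grade-4 terms 2*c*c'*(blade product), which cancel blade by blade — e1 e2 e3 e4: -14322/1819801 + 18900/1819801 - 4578/1819801 = 0; e1 e2 e3 e5: -1260/1819801 + 1260/1819801 = 0; e1 e2 e4 e5: -1512/1819801 + 1512/1819801 = 0; e1 e3 e4 e5: 1260/1819801 - 1260/1819801 = 0; e2 e3 e4 e5: -218/1819801 + 900/1819801 - 682/1819801 = 0 — confirming B is simple. So B^2 = 0.
Answer: null-rotation, certificate B^2 = 0. One invariant decides it: the square 0 survives every conjugation, and its sign is exactly the classification.


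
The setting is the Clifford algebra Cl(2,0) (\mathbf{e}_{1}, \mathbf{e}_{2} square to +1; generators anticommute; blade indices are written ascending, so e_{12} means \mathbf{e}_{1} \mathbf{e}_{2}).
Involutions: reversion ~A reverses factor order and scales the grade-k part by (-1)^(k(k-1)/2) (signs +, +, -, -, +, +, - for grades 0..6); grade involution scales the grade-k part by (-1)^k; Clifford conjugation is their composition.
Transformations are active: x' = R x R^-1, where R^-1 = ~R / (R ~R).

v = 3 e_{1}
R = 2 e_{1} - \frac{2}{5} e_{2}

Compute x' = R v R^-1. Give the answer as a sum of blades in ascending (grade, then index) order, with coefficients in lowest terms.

~R = 2 e_{1} - \frac{2}{5} e_{2}, and R ~R = \frac{104}{25}, so R^-1 = ~R / (\frac{104}{25}).
R v = 6 + \frac{6}{5} e_{12}
Answer: \frac{36}{13} e_{1} - \frac{15}{13} e_{2}


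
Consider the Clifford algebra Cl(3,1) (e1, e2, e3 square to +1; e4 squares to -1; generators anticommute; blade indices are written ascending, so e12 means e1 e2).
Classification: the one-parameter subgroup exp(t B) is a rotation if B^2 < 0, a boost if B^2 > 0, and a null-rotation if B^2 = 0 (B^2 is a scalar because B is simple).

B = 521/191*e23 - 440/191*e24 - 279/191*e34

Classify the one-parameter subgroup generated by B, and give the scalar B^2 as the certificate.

B^2 term by term: the squares give (521/191)^2*(e23)^2 + (-440/191)^2*(e24)^2 + (-279/191)^2*(e34)^2 = 271441/36481*(-1) + 193600/36481*(+1) + 77841/36481*(+1) = 0 (each basis 2-blade squares to minus the product of its generators' squares); cross terms between blades sharing an index anticommute and cancel. So B^2 = 0.
Answer: null-rotation, certificate B^2 = 0. The class reads off the invariant scalar 0 directly.


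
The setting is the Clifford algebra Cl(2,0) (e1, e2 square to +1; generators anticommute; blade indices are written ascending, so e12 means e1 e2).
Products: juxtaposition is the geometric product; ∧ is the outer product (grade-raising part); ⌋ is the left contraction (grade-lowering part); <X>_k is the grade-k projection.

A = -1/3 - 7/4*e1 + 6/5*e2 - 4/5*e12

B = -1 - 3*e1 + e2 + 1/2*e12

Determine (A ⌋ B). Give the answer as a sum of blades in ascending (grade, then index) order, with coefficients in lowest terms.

step 1: 431/60 + 2/5*e1 - 29/24*e2 - 1/6*e12
Answer: 431/60 + 2/5*e1 - 29/24*e2 - 1/6*e12


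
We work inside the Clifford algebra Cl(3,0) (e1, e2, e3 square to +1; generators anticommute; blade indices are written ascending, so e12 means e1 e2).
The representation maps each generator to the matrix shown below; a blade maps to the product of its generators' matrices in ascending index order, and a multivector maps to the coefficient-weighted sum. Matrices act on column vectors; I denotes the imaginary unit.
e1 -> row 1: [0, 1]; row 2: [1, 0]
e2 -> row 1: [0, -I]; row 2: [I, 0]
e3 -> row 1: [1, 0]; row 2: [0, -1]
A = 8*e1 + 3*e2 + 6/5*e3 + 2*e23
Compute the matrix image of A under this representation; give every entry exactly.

Bivector images (products of the table entries): rho(e23) = rho(e2)rho(e3) = row 1: [0, I]; row 2: [I, 0].
M = (8)*rho(e1) + (3)*rho(e2) + (6/5)*rho(e3) + (2)*rho(e23), summed entrywise:
Answer: row 1: [6/5, 8 - I]; row 2: [8 + 5*I, -6/5]


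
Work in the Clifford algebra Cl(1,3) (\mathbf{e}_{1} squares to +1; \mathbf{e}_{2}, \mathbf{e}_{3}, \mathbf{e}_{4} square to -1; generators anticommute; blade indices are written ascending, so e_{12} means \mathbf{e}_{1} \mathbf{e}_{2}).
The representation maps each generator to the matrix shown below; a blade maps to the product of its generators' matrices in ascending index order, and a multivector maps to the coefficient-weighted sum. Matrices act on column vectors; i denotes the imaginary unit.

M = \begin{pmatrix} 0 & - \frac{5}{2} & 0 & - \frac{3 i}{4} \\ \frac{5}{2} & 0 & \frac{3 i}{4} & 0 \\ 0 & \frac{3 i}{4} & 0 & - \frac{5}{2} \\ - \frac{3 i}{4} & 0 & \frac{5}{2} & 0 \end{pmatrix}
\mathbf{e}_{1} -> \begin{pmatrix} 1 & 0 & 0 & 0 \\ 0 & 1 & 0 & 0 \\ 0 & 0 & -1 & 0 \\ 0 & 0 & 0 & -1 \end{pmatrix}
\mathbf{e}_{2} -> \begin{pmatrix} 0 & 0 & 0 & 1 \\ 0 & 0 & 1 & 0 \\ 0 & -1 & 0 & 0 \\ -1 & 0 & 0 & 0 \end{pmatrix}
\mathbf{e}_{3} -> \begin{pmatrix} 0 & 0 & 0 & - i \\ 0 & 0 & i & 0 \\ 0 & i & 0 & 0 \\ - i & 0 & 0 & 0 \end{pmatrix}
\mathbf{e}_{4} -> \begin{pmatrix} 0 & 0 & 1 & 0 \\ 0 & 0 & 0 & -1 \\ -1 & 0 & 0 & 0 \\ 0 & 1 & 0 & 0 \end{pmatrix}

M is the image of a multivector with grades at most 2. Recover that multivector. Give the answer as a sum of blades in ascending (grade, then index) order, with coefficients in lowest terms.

Method: the blade images are trace-orthogonal — tr(rho(e_A) rho(e_B)^-1) = 4 if A = B and 0 otherwise — and rho(e_A)^-1 = (e_A)^2 * rho(e_A) with (e_A)^2 = +1 or -1, so the coefficient of e_A in the preimage is (e_A)^2 * tr(M rho(e_A))/4.
Nonzero projections over blades of grade <= 2: e_{3}: (e_{3})^2 = -1, tr(M rho(e_{3})) = -3, coefficient \frac{3}{4}; e_{24}: (e_{24})^2 = -1, tr(M rho(e_{24})) = 10, coefficient -\frac{5}{2}. Every other blade of grade <= 2 projects to 0.
Answer: \frac{3}{4} e_{3} - \frac{5}{2} e_{24}


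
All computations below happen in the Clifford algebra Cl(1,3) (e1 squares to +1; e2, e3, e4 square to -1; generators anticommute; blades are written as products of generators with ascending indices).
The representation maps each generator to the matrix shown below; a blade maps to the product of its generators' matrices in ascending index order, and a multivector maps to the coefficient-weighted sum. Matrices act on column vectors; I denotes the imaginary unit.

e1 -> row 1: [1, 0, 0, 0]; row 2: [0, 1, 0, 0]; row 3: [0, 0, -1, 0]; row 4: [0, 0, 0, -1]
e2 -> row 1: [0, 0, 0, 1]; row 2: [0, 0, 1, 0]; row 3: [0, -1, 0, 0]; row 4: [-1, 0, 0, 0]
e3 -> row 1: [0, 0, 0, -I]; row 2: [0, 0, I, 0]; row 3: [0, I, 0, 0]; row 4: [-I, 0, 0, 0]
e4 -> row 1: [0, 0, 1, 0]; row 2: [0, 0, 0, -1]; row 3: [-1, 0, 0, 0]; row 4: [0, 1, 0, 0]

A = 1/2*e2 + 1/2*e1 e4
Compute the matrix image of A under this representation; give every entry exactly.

Bivector images (products of the table entries): rho(e1 e4) = rho(e1)rho(e4) = row 1: [0, 0, 1, 0]; row 2: [0, 0, 0, -1]; row 3: [1, 0, 0, 0]; row 4: [0, -1, 0, 0].
M = (1/2)*rho(e2) + (1/2)*rho(e1 e4), summed entrywise:
Answer: row 1: [0, 0, 1/2, 1/2]; row 2: [0, 0, 1/2, -1/2]; row 3: [1/2, -1/2, 0, 0]; row 4: [-1/2, -1/2, 0, 0]


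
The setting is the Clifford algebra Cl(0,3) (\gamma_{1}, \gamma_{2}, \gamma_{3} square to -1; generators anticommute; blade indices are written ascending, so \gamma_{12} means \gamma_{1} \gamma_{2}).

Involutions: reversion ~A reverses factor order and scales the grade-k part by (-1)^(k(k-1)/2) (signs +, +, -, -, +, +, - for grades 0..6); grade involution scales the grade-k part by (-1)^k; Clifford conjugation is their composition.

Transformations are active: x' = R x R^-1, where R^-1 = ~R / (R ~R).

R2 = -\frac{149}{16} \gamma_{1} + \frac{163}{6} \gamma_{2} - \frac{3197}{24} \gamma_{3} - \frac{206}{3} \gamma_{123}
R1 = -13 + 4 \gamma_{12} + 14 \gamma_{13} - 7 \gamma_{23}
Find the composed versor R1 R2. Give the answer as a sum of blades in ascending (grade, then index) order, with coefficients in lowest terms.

Distribute over the terms of R1 (each basis-blade product reordered to ascending indices, repeated generators contracted through their squares):
(-13) R2 = \frac{1937}{16} \gamma_{1} - \frac{2119}{6} \gamma_{2} + \frac{41561}{24} \gamma_{3} + \frac{2678}{3} \gamma_{123}
(4 \gamma_{12}) R2 = -\frac{326}{3} \gamma_{1} - \frac{149}{4} \gamma_{2} + \frac{824}{3} \gamma_{3} - \frac{3197}{6} \gamma_{123}
(14 \gamma_{13}) R2 = \frac{22379}{12} \gamma_{1} - \frac{2884}{3} \gamma_{2} - \frac{1043}{8} \gamma_{3} - \frac{1141}{3} \gamma_{123}
(-7 \gamma_{23}) R2 = -\frac{1442}{3} \gamma_{1} - \frac{22379}{24} \gamma_{2} - \frac{1141}{6} \gamma_{3} + \frac{1043}{16} \gamma_{123}
Summing the partial products and collecting blades:
Answer: \frac{67039}{48} \gamma_{1} - \frac{54821}{24} \gamma_{2} + \frac{10115}{6} \gamma_{3} + \frac{715}{16} \gamma_{123}


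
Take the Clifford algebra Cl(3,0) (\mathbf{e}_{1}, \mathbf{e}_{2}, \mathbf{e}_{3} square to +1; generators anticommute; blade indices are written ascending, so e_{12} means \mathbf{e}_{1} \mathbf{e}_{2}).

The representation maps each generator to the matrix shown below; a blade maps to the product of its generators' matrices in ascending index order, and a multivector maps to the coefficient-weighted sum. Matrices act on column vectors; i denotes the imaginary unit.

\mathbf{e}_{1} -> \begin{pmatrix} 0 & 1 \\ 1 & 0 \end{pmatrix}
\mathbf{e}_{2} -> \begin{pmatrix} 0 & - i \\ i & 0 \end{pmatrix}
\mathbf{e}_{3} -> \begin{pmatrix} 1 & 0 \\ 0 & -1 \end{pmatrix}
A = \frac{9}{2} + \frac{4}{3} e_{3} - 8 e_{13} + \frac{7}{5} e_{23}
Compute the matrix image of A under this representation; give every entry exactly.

Bivector images (products of the table entries): rho(e_{13}) = rho(\mathbf{e}_{1})rho(\mathbf{e}_{3}) = \begin{pmatrix} 0 & -1 \\ 1 & 0 \end{pmatrix}; rho(e_{23}) = rho(\mathbf{e}_{2})rho(\mathbf{e}_{3}) = \begin{pmatrix} 0 & i \\ i & 0 \end{pmatrix}.
M = (\frac{9}{2})*1 + (\frac{4}{3})*rho(e_{3}) + (-8)*rho(e_{13}) + (\frac{7}{5})*rho(e_{23}), summed entrywise (1 is the identity matrix):
Answer: \begin{pmatrix} \frac{35}{6} & 8 + \frac{7 i}{5} \\ -8 + \frac{7 i}{5} & \frac{19}{6} \end{pmatrix}


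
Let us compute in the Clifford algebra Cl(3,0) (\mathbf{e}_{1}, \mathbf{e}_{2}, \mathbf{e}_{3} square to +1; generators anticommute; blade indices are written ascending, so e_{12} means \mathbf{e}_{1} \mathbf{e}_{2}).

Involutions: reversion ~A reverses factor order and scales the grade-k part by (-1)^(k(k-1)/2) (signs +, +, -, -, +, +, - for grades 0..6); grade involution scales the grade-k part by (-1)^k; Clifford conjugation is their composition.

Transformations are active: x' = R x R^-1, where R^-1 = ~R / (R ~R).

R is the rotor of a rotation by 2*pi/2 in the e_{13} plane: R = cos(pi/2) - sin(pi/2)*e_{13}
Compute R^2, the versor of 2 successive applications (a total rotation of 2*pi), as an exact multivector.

Because a rotor carries half the rotation angle, composing 2 copies of this e_{13}-plane rotor multiplies the phase: 2*(pi/2) = \pi, hence R^2 = cos(\pi) - sin(\pi)*e_{13}.
cos(\pi) = -1 and sin(\pi) = 0, so R^2 = -1. The total rotation 2*pi is 1 full turn, so every vector returns to itself, yet the rotor is -1, on the OTHER sheet of the double cover (an odd number of 2*pi turns).
Answer: -1


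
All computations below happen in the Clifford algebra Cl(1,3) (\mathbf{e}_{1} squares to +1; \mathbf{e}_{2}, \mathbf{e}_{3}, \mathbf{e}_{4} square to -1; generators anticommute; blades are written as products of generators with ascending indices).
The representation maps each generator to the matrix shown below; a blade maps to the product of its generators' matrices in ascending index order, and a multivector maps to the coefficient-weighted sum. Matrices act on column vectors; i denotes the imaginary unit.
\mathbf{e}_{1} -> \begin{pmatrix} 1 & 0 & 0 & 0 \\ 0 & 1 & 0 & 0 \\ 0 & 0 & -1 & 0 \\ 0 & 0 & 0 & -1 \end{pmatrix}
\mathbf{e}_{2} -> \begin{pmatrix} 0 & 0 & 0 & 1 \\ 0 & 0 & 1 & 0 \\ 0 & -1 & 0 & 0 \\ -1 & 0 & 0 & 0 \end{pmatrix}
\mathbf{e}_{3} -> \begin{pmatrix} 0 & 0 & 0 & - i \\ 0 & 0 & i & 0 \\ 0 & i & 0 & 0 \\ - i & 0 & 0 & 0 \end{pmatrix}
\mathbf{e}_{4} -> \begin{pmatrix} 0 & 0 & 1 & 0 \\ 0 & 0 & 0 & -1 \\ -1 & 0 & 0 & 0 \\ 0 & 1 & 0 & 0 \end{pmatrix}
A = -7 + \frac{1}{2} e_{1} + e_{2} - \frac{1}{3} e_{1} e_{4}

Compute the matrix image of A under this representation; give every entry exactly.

Bivector images (products of the table entries): rho(e_{1} e_{4}) = rho(\mathbf{e}_{1})rho(\mathbf{e}_{4}) = \begin{pmatrix} 0 & 0 & 1 & 0 \\ 0 & 0 & 0 & -1 \\ 1 & 0 & 0 & 0 \\ 0 & -1 & 0 & 0 \end{pmatrix}.
M = (-7)*1 + (\frac{1}{2})*rho(e_{1}) + (1)*rho(e_{2}) + (-\frac{1}{3})*rho(e_{1} e_{4}), summed entrywise (1 is the identity matrix):
Answer: \begin{pmatrix} - \frac{13}{2} & 0 & - \frac{1}{3} & 1 \\ 0 & - \frac{13}{2} & 1 & \frac{1}{3} \\ - \frac{1}{3} & -1 & - \frac{15}{2} & 0 \\ -1 & \frac{1}{3} & 0 & - \frac{15}{2} \end{pmatrix}


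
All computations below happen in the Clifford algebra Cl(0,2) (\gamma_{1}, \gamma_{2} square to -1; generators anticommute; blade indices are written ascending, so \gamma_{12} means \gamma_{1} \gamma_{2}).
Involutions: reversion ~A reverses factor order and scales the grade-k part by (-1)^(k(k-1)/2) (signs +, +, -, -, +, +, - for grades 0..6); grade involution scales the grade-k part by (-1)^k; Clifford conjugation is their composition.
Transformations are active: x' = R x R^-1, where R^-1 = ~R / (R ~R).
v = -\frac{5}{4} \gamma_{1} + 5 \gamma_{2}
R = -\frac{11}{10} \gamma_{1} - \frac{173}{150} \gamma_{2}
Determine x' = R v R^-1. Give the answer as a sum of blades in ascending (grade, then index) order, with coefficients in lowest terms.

~R = -\frac{11}{10} \gamma_{1} - \frac{173}{150} \gamma_{2}, and R ~R = -\frac{28577}{11250}, so R^-1 = ~R / (-\frac{28577}{11250}).
R v = \frac{527}{120} - \frac{833}{120} \gamma_{12}
Answer: \frac{8495}{1681} \gamma_{1} - \frac{6805}{6724} \gamma_{2}


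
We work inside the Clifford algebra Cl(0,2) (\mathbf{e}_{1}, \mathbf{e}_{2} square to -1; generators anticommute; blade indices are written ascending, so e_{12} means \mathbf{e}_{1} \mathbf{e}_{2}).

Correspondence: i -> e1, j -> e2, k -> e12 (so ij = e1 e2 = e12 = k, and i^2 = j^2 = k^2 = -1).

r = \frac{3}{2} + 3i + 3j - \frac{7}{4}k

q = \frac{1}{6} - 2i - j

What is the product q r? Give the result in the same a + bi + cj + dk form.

In blades: q = \frac{1}{6} - 2 e_{1} - e_{2}, r = \frac{3}{2} + 3 e_{1} + 3 e_{2} - \frac{7}{4} e_{12}.
Distribute q over r term by term (generator squares from the signature, products reordered to ascending indices): (\frac{1}{6})*r = \frac{1}{4} + \frac{1}{2} e_{1} + \frac{1}{2} e_{2} - \frac{7}{24} e_{12}; (-2 e_{1})*r = 6 - 3 e_{1} - \frac{7}{2} e_{2} - 6 e_{12}; (-e_{2})*r = 3 + \frac{7}{4} e_{1} - \frac{3}{2} e_{2} + 3 e_{12}.
Sum: \frac{37}{4} - \frac{3}{4} e_{1} - \frac{9}{2} e_{2} - \frac{79}{24} e_{12}; translating back through the correspondence:
Answer: \frac{37}{4} - \frac{3}{4}i - \frac{9}{2}j - \frac{79}{24}k


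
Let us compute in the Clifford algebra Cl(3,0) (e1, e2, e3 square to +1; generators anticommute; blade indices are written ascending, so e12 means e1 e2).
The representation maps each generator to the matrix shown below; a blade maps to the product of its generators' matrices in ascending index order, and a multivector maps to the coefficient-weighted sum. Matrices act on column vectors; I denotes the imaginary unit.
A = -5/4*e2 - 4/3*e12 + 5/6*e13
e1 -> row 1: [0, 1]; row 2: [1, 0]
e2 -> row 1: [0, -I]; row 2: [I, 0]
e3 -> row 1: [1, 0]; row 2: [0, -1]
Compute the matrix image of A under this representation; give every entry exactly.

Bivector images (products of the table entries): rho(e12) = rho(e1)rho(e2) = row 1: [I, 0]; row 2: [0, -I]; rho(e13) = rho(e1)rho(e3) = row 1: [0, -1]; row 2: [1, 0].
M = (-5/4)*rho(e2) + (-4/3)*rho(e12) + (5/6)*rho(e13), summed entrywise:
Answer: row 1: [-4*I/3, -5/6 + 5*I/4]; row 2: [5/6 - 5*I/4, 4*I/3]


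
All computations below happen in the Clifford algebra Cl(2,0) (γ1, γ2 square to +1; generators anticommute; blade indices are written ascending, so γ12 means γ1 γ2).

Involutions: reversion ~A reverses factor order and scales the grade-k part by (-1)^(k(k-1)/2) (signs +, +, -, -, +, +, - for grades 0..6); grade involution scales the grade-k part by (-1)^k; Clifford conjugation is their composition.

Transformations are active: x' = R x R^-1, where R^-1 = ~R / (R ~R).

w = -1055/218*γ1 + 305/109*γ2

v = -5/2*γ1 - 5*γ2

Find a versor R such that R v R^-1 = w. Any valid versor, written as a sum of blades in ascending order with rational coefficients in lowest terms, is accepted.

Equal squares first: v^2 = w^2 = 125/4. Then v + w = -800/109*γ1 - 240/109*γ2 is a versor taking v to w, provided it is invertible.
Answer: -800/109*γ1 - 240/109*γ2


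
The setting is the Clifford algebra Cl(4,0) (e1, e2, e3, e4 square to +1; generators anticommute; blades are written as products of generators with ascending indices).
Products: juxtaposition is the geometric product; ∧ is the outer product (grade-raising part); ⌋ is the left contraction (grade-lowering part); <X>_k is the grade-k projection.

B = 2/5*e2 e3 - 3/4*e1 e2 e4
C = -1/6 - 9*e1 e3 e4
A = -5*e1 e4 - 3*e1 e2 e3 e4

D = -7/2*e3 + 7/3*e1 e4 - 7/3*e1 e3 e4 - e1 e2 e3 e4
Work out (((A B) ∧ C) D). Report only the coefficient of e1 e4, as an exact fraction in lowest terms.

step 1: 15/4*e2 - 9/4*e3 + 6/5*e1 e4 - 2*e1 e2 e3 e4
step 2: -5/8*e2 + 3/8*e3 - 1/5*e1 e4 + 409/12*e1 e2 e3 e4
step 3: -8383/240 - 2863/36*e2 + 7/15*e3 + 7/8*e1 e4 - 55829/720*e2 e3 + 963/8*e1 e2 e4 - 11/5*e1 e3 e4 - 35/24*e1 e2 e3 e4
Answer: 7/8


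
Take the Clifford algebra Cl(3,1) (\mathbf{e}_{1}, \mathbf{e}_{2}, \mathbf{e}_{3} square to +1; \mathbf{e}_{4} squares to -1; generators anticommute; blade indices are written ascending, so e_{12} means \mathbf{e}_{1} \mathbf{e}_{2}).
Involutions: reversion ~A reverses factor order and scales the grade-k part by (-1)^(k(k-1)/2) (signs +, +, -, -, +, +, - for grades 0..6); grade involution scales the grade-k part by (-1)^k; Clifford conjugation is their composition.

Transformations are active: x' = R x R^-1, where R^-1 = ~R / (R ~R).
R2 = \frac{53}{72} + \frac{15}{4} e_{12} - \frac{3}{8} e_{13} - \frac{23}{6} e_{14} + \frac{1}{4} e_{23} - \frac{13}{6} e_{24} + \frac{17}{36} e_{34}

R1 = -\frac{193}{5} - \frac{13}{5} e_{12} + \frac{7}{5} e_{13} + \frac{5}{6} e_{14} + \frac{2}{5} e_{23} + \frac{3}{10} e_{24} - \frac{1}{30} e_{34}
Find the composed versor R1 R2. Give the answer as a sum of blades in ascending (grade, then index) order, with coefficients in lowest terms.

Distribute over the grade parts of R1 (each basis-blade product reordered to ascending indices, repeated generators contracted through their squares):
<R1>_0 (= -\frac{193}{5}) R2 = -\frac{10229}{360} - \frac{579}{4} e_{12} + \frac{579}{40} e_{13} + \frac{4439}{30} e_{14} - \frac{193}{20} e_{23} + \frac{2509}{30} e_{24} - \frac{3281}{180} e_{34}
<R1>_2 (= -\frac{13}{5} e_{12} + \frac{7}{5} e_{13} + \frac{5}{6} e_{14} + \frac{2}{5} e_{23} + \frac{3}{10} e_{24} - \frac{1}{30} e_{34}) R2 = \frac{341}{54} - \frac{221}{72} e_{12} - \frac{461}{540} e_{13} + \frac{779}{135} e_{14} + \frac{167}{36} e_{23} - \frac{925}{144} e_{24} + \frac{6449}{1080} e_{34} + \frac{337}{720} e_{1234}
Summing the partial products and collecting blades:
Answer: -\frac{23867}{1080} - \frac{10643}{72} e_{12} + \frac{14711}{1080} e_{13} + \frac{41509}{270} e_{14} - \frac{451}{90} e_{23} + \frac{55591}{720} e_{24} - \frac{13237}{1080} e_{34} + \frac{337}{720} e_{1234}


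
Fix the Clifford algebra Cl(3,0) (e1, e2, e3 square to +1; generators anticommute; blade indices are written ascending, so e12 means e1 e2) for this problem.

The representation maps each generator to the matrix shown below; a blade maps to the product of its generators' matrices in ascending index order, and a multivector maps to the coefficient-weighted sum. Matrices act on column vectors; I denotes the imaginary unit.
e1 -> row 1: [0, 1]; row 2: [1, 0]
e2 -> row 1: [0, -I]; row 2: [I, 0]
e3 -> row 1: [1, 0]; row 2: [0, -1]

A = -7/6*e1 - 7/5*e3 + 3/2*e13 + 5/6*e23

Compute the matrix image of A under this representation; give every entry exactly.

Bivector images (products of the table entries): rho(e13) = rho(e1)rho(e3) = row 1: [0, -1]; row 2: [1, 0]; rho(e23) = rho(e2)rho(e3) = row 1: [0, I]; row 2: [I, 0].
M = (-7/6)*rho(e1) + (-7/5)*rho(e3) + (3/2)*rho(e13) + (5/6)*rho(e23), summed entrywise:
Answer: row 1: [-7/5, -8/3 + 5*I/6]; row 2: [1/3 + 5*I/6, 7/5]


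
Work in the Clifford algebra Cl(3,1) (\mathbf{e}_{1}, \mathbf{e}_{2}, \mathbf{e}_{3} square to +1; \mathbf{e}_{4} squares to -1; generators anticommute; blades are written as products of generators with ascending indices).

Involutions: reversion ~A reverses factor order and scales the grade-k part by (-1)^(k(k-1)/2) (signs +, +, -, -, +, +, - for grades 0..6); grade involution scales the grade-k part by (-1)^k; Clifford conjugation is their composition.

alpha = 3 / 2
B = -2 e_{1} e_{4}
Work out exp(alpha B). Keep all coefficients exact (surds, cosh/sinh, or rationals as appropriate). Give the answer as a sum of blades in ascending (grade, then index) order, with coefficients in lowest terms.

B^2 = (-2)^2*(e_{1} e_{4})^2 = 4*(+1) = 4 (a basis 2-blade squares to minus the product of its generators' squares).
B^2 = 4 — the positive square puts this in the hyperbolic regime; l = 2, alpha*l = 3, so exp(alpha B) = cosh(3) + (sinh(3)/2)*B = \cosh{\left(3 \right)} + (\frac{\sinh{\left(3 \right)}}{2})*B.
Answer: \cosh{\left(3 \right)} - \sinh{\left(3 \right)} e_{1} e_{4}


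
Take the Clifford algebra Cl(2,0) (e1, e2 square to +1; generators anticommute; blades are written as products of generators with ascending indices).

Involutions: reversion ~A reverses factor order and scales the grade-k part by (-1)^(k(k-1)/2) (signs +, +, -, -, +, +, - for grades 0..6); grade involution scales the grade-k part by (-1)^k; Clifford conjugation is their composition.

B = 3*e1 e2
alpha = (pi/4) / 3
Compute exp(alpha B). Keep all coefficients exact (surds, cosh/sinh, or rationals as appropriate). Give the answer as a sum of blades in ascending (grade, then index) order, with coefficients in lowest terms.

B^2 = (3)^2*(e1 e2)^2 = 9*(-1) = -9 (a basis 2-blade squares to minus the product of its generators' squares).
B^2 = -9 — the series telescopes trigonometrically here: l = 3, alpha*l = pi/4, so exp(alpha B) = cos(pi/4) + (sin(pi/4)/3)*B = sqrt(2)/2 + (sqrt(2)/6)*B.
Answer: sqrt(2)/2 + sqrt(2)/2*e1 e2


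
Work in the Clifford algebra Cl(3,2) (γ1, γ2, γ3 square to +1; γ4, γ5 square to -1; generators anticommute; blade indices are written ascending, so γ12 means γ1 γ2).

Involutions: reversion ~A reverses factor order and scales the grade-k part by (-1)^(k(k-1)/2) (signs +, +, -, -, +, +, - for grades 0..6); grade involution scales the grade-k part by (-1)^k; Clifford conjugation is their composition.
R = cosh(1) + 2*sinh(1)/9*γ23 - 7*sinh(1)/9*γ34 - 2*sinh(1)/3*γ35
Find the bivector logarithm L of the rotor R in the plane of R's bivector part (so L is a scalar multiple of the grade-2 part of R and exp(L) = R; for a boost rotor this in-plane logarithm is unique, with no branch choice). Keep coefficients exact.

The scalar part of R is cosh(1), so cosh pins the rapidity up to sign — the sign comes from the bivector part; dividing that part by sinh of the rapidity yields the plane, and the in-plane L = rapidity * plane is unique because the two sign choices cancel.
Concretely: cosh(rapidity) = cosh(1) gives rapidity = ±1, and since rapidity/sinh(rapidity) is even the sign is immaterial: L = (rapidity/sinh(rapidity)) * <R>_2 = (1/sinh(1)) * <R>_2.
Answer: 2/9*γ23 - 7/9*γ34 - 2/3*γ35
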